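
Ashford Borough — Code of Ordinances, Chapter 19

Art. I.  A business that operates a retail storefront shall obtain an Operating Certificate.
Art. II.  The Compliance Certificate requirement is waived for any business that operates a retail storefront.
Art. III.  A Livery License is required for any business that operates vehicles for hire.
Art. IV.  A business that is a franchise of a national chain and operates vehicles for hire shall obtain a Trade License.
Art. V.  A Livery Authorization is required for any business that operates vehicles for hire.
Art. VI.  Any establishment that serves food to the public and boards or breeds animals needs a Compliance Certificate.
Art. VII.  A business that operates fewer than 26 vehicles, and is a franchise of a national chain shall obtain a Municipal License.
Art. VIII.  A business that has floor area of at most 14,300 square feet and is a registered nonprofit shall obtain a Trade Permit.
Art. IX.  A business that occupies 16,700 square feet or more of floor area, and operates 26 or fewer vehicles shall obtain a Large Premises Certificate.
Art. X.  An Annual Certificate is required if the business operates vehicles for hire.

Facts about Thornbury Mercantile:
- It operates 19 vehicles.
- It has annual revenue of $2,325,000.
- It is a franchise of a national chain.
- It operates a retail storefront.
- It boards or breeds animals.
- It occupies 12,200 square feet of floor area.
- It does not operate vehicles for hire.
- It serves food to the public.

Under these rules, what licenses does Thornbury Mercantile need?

Municipal License, Operating Certificate

Art. I. operates a retail storefront → Operating Certificate required.
Art. II. operates a retail storefront → exempt from Compliance Certificate.
Art. III. does not operate vehicles for hire → Livery License not required.
Art. IV. is a franchise of a national chain; does not operate vehicles for hire → Trade License not required.
Art. V. does not operate vehicles for hire → Livery Authorization not required.
Art. VI. serves food to the public; boards or breeds animals → Compliance Certificate required.
Art. VII. vehicles 19 < 26; is a franchise of a national chain → Municipal License required.
Art. VIII. floor area 12,200 square feet ≤ 14,300 square feet; is a franchise of a national chain (not: is a registered nonprofit) → Trade Permit not required.
Art. IX. floor area 12,200 square feet < 16,700 square feet; vehicles 19 ≤ 26 → Large Premises Certificate not required.
Art. X. does not operate vehicles for hire → Annual Certificate not required.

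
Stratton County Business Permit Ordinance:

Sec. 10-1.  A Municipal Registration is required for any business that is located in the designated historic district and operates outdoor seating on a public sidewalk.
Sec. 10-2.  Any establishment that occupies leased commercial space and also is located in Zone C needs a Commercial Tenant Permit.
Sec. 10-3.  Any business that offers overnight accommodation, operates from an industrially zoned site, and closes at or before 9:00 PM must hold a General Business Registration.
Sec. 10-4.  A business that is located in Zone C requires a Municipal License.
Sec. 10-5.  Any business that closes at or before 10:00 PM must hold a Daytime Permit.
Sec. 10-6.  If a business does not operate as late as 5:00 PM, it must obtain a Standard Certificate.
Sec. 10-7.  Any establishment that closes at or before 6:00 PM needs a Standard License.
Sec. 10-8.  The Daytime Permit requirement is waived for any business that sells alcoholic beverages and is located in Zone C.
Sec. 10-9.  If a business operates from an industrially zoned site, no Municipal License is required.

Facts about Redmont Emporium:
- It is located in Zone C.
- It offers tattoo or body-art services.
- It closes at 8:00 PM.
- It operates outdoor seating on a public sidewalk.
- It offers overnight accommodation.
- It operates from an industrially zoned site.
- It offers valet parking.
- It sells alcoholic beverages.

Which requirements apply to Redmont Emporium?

Sec. 10-1. is located in Zone C (not: is located in the designated historic district); operates outdoor seating on a public sidewalk → Municipal Registration not required.
Sec. 10-2. operates from an industrially zoned site (not: occupies leased commercial space); is located in Zone C → Commercial Tenant Permit not required.
Sec. 10-3. offers overnight accommodation; operates from an industrially zoned site; closes 8:00 PM, at/before 9:00 PM → General Business Registration required.
Sec. 10-4. is located in Zone C → Municipal License required.
Sec. 10-5. closes 8:00 PM, at/before 10:00 PM → Daytime Permit required.
Sec. 10-6. closes 8:00 PM, after 5:00 PM → Standard Certificate not required.
Sec. 10-7. closes 8:00 PM, after 6:00 PM → Standard License not required.
Sec. 10-8. sells alcoholic beverages; is located in Zone C → exempt from Daytime Permit.
Sec. 10-9. operates from an industrially zoned site → exempt from Municipal License.

General Business Registration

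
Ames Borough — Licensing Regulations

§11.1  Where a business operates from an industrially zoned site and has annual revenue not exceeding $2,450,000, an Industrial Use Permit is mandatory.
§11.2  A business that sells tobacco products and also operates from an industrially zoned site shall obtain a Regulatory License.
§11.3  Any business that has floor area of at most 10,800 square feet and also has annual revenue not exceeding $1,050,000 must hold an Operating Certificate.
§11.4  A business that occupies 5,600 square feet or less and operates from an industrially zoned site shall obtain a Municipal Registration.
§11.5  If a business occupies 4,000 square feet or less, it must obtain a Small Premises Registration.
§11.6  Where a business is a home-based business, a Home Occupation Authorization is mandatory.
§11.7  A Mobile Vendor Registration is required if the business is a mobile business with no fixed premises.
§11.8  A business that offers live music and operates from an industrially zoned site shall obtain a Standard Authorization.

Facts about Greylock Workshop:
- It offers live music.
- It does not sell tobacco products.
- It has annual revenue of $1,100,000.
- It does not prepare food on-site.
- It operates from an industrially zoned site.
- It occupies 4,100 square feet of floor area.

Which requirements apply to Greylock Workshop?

Industrial Use Permit, Municipal Registration, Standard Authorization

§11.1 operates from an industrially zoned site; revenue $1,100,000 ≤ $2,450,000 → Industrial Use Permit required.
§11.2 does not sell tobacco products; operates from an industrially zoned site → Regulatory License not required.
§11.3 floor area 4,100 square feet ≤ 10,800 square feet; revenue $1,100,000 > $1,050,000 → Operating Certificate not required.
§11.4 floor area 4,100 square feet ≤ 5,600 square feet; operates from an industrially zoned site → Municipal Registration required.
§11.5 floor area 4,100 square feet > 4,000 square feet → Small Premises Registration not required.
§11.6 operates from an industrially zoned site (not: is a home-based business) → Home Occupation Authorization not required.
§11.7 operates from an industrially zoned site (not: is a mobile business with no fixed premises) → Mobile Vendor Registration not required.
§11.8 offers live music; operates from an industrially zoned site → Standard Authorization required.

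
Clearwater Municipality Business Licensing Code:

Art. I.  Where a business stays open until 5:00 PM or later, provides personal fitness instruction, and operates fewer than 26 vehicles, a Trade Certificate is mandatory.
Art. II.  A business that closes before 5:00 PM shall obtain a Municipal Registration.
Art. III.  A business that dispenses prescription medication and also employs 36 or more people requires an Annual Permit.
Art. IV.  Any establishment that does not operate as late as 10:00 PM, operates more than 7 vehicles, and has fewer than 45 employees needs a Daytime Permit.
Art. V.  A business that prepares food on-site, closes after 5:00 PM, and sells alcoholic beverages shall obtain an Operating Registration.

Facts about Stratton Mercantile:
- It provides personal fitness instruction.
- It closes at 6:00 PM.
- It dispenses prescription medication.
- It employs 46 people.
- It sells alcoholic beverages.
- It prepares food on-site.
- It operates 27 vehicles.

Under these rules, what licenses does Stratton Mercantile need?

Art. I. closes 6:00 PM, after 5:00 PM; provides personal fitness instruction; vehicles 27 ≥ 26 → Trade Certificate not required.
Art. II. closes 6:00 PM, after 5:00 PM → Municipal Registration not required.
Art. III. dispenses prescription medication; employees 46 ≥ 36 → Annual Permit required.
Art. IV. closes 6:00 PM, at/before 10:00 PM; vehicles 27 > 7; employees 46 ≥ 45 → Daytime Permit not required.
Art. V. prepares food on-site; closes 6:00 PM, after 5:00 PM; sells alcoholic beverages → Operating Registration required.

Annual Permit, Operating Registration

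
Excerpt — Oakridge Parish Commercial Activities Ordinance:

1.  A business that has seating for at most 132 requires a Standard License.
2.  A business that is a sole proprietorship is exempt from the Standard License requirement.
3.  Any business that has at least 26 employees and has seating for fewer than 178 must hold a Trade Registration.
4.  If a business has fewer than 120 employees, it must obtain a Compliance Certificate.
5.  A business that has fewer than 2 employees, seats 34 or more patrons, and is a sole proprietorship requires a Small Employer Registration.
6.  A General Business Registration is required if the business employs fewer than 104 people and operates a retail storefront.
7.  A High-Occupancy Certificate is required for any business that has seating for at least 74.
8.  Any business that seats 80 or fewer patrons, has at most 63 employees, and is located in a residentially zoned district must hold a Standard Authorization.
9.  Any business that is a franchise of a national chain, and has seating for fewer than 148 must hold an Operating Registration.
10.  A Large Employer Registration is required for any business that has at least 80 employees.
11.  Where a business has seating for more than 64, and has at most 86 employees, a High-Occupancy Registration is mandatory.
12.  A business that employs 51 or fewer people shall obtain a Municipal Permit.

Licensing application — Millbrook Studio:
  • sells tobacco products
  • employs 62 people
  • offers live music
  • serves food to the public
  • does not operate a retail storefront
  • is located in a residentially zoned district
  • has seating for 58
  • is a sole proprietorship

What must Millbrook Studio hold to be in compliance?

1. seating 58 ≤ 132 → Standard License required.
2. is a sole proprietorship → exempt from Standard License.
3. employees 62 ≥ 26; seating 58 < 178 → Trade Registration required.
4. employees 62 < 120 → Compliance Certificate required.
5. employees 62 ≥ 2; seating 58 ≥ 34; is a sole proprietorship → Small Employer Registration not required.
6. employees 62 < 104; does not operate a retail storefront → General Business Registration not required.
7. seating 58 < 74 → High-Occupancy Certificate not required.
8. seating 58 ≤ 80; employees 62 ≤ 63; is located in a residentially zoned district → Standard Authorization required.
9. is a sole proprietorship (not: is a franchise of a national chain); seating 58 < 148 → Operating Registration not required.
10. employees 62 < 80 → Large Employer Registration not required.
11. seating 58 ≤ 64; employees 62 ≤ 86 → High-Occupancy Registration not required.
12. employees 62 > 51 → Municipal Permit not required.

Compliance Certificate, Standard Authorization, Trade Registration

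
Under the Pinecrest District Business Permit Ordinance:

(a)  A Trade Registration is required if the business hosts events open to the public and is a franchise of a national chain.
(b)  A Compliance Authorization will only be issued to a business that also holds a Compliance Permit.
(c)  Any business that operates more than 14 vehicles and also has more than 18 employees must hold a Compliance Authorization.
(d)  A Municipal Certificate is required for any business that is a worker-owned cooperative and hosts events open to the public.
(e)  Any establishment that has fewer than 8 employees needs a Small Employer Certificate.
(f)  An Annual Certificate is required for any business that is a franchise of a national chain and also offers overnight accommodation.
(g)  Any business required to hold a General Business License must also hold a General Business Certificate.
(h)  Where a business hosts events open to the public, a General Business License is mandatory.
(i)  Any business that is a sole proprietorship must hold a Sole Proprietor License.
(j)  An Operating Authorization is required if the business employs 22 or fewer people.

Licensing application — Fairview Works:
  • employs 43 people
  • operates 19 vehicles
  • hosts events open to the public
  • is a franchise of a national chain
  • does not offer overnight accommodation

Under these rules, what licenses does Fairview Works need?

(a) hosts events open to the public; is a franchise of a national chain → Trade Registration required.
(b) Compliance Authorization is required → Compliance Permit also required.
(c) vehicles 19 > 14; employees 43 > 18 → Compliance Authorization required.
(d) is a franchise of a national chain (not: is a worker-owned cooperative); hosts events open to the public → Municipal Certificate not required.
(e) employees 43 ≥ 8 → Small Employer Certificate not required.
(f) is a franchise of a national chain; does not offer overnight accommodation → Annual Certificate not required.
(g) General Business License is required → General Business Certificate also required.
(h) hosts events open to the public → General Business License required.
(i) is a franchise of a national chain (not: is a sole proprietorship) → Sole Proprietor License not required.
(j) employees 43 > 22 → Operating Authorization not required.

Compliance Authorization, Compliance Permit, General Business Certificate, General Business License, Trade Registration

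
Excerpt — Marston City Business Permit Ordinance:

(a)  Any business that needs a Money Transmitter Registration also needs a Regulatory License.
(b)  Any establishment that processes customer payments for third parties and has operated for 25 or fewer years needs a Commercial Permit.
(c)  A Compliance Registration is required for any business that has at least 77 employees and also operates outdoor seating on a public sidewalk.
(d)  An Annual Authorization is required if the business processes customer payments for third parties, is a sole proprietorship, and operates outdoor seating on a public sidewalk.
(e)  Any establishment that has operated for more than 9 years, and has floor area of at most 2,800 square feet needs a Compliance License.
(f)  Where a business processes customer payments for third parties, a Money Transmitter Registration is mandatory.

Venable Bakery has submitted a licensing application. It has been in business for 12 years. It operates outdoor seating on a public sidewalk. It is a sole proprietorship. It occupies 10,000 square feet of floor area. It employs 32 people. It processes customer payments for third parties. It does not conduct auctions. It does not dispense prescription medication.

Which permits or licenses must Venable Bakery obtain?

(a) Money Transmitter Registration is required → Regulatory License also required.
(b) processes customer payments for third parties; years in business 12 ≤ 25 → Commercial Permit required.
(c) employees 32 < 77; operates outdoor seating on a public sidewalk → Compliance Registration not required.
(d) processes customer payments for third parties; is a sole proprietorship; operates outdoor seating on a public sidewalk → Annual Authorization required.
(e) years in business 12 > 9; floor area 10,000 square feet > 2,800 square feet → Compliance License not required.
(f) processes customer payments for third parties → Money Transmitter Registration required.

Annual Authorization, Commercial Permit, Money Transmitter Registration, Regulatory License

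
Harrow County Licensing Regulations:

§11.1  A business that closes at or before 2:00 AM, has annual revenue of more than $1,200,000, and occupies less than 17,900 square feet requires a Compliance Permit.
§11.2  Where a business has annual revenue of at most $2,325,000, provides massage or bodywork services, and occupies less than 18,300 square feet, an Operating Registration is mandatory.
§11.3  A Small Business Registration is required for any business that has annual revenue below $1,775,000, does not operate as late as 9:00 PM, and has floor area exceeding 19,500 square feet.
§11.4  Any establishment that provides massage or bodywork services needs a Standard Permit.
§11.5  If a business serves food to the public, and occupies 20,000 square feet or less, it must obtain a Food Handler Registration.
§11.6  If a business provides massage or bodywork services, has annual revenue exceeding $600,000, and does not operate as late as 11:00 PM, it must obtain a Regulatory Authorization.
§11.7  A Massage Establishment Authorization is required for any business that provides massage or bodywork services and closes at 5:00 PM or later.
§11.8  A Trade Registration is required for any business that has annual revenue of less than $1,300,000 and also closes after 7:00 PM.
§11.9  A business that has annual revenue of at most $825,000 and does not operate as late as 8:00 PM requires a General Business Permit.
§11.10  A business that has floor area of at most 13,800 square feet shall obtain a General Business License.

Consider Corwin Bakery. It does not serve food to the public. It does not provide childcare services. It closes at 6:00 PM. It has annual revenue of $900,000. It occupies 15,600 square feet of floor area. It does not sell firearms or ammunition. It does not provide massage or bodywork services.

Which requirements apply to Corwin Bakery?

None

§11.1 closes 6:00 PM, at/before 2:00 AM; revenue $900,000 ≤ $1,200,000; floor area 15,600 square feet < 17,900 square feet → Compliance Permit not required.
§11.2 revenue $900,000 ≤ $2,325,000; does not provide massage or bodywork services; floor area 15,600 square feet < 18,300 square feet → Operating Registration not required.
§11.3 revenue $900,000 < $1,775,000; closes 6:00 PM, at/before 9:00 PM; floor area 15,600 square feet ≤ 19,500 square feet → Small Business Registration not required.
§11.4 does not provide massage or bodywork services → Standard Permit not required.
§11.5 does not serve food to the public; floor area 15,600 square feet ≤ 20,000 square feet → Food Handler Registration not required.
§11.6 does not provide massage or bodywork services; revenue $900,000 > $600,000; closes 6:00 PM, at/before 11:00 PM → Regulatory Authorization not required.
§11.7 does not provide massage or bodywork services; closes 6:00 PM, after 5:00 PM → Massage Establishment Authorization not required.
§11.8 revenue $900,000 < $1,300,000; closes 6:00 PM, at/before 7:00 PM → Trade Registration not required.
§11.9 revenue $900,000 > $825,000; closes 6:00 PM, at/before 8:00 PM → General Business Permit not required.
§11.10 floor area 15,600 square feet > 13,800 square feet → General Business License not required.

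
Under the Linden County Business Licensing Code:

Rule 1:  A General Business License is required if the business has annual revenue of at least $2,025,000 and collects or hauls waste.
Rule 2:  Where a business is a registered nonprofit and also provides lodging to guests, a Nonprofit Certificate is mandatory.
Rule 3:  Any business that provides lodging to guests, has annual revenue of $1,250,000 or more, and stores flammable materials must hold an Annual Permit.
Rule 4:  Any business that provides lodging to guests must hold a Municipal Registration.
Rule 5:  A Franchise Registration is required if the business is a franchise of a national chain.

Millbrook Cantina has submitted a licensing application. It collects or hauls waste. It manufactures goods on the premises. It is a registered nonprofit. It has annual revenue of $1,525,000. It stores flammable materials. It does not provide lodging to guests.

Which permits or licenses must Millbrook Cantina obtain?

Rule 1: revenue $1,525,000 < $2,025,000; collects or hauls waste → General Business License not required.
Rule 2: is a registered nonprofit; does not provide lodging to guests → Nonprofit Certificate not required.
Rule 3: does not provide lodging to guests; revenue $1,525,000 ≥ $1,250,000; stores flammable materials → Annual Permit not required.
Rule 4: does not provide lodging to guests → Municipal Registration not required.
Rule 5: is a registered nonprofit (not: is a franchise of a national chain) → Franchise Registration not required.

None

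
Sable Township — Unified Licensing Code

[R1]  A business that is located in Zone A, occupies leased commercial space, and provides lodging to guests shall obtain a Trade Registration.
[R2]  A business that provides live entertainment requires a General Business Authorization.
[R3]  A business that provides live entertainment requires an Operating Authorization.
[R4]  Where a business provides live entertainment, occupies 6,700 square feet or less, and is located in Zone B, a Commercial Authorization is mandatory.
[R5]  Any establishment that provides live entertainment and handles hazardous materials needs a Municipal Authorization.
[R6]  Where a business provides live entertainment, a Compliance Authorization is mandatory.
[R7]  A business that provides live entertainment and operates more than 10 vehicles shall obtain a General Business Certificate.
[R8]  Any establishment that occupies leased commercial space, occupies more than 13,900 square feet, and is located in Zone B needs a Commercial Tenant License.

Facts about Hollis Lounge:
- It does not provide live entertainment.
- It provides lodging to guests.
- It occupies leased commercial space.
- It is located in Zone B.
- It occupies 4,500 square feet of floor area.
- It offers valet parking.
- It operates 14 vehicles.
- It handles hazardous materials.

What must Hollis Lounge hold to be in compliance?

[R1] is located in Zone B (not: is located in Zone A); occupies leased commercial space; provides lodging to guests → Trade Registration not required.
[R2] does not provide live entertainment → General Business Authorization not required.
[R3] does not provide live entertainment → Operating Authorization not required.
[R4] does not provide live entertainment; floor area 4,500 square feet ≤ 6,700 square feet; is located in Zone B → Commercial Authorization not required.
[R5] does not provide live entertainment; handles hazardous materials → Municipal Authorization not required.
[R6] does not provide live entertainment → Compliance Authorization not required.
[R7] does not provide live entertainment; vehicles 14 > 10 → General Business Certificate not required.
[R8] occupies leased commercial space; floor area 4,500 square feet ≤ 13,900 square feet; is located in Zone B → Commercial Tenant License not required.

None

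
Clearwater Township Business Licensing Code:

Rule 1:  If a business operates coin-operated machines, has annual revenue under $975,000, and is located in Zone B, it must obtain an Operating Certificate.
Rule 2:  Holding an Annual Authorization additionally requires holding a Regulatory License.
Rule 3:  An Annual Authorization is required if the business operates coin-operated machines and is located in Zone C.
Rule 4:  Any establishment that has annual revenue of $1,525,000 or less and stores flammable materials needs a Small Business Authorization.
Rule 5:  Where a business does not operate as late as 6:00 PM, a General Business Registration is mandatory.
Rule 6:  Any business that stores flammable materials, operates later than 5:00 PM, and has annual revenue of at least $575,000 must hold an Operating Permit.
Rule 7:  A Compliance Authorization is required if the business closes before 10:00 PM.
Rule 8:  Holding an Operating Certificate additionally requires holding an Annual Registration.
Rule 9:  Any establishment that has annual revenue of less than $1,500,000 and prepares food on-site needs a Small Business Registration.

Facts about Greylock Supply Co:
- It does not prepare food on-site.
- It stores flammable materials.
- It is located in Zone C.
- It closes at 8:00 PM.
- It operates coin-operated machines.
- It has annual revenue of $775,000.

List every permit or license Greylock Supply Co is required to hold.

Rule 1: operates coin-operated machines; revenue $775,000 < $975,000; is located in Zone C (not: is located in Zone B) → Operating Certificate not required.
Rule 2: Annual Authorization is required → Regulatory License also required.
Rule 3: operates coin-operated machines; is located in Zone C → Annual Authorization required.
Rule 4: revenue $775,000 ≤ $1,525,000; stores flammable materials → Small Business Authorization required.
Rule 5: closes 8:00 PM, after 6:00 PM → General Business Registration not required.
Rule 6: stores flammable materials; closes 8:00 PM, after 5:00 PM; revenue $775,000 ≥ $575,000 → Operating Permit required.
Rule 7: closes 8:00 PM, at/before 10:00 PM → Compliance Authorization required.
Rule 8: Operating Certificate is not required → no effect.
Rule 9: revenue $775,000 < $1,500,000; does not prepare food on-site → Small Business Registration not required.

Annual Authorization, Compliance Authorization, Operating Permit, Regulatory License, Small Business Authorization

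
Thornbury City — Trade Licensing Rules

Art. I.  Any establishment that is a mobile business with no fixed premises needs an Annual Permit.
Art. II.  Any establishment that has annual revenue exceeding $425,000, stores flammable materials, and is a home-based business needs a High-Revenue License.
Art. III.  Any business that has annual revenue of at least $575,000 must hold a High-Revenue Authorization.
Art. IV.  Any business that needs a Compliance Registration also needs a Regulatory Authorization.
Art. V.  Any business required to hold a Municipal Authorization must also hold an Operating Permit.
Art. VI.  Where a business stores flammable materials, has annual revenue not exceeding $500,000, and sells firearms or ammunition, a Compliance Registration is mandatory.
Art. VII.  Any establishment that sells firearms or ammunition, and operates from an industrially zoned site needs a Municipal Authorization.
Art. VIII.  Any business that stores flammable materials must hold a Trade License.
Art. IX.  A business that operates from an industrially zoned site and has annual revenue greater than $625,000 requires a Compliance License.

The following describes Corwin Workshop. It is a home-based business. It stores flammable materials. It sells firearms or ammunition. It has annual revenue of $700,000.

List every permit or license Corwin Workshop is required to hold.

Art. I. is a home-based business (not: is a mobile business with no fixed premises) → Annual Permit not required.
Art. II. revenue $700,000 > $425,000; stores flammable materials; is a home-based business → High-Revenue License required.
Art. III. revenue $700,000 ≥ $575,000 → High-Revenue Authorization required.
Art. IV. Compliance Registration is not required → no effect.
Art. V. Municipal Authorization is not required → no effect.
Art. VI. stores flammable materials; revenue $700,000 > $500,000; sells firearms or ammunition → Compliance Registration not required.
Art. VII. sells firearms or ammunition; is a home-based business (not: operates from an industrially zoned site) → Municipal Authorization not required.
Art. VIII. stores flammable materials → Trade License required.
Art. IX. is a home-based business (not: operates from an industrially zoned site); revenue $700,000 > $625,000 → Compliance License not required.

High-Revenue Authorization, High-Revenue License, Trade License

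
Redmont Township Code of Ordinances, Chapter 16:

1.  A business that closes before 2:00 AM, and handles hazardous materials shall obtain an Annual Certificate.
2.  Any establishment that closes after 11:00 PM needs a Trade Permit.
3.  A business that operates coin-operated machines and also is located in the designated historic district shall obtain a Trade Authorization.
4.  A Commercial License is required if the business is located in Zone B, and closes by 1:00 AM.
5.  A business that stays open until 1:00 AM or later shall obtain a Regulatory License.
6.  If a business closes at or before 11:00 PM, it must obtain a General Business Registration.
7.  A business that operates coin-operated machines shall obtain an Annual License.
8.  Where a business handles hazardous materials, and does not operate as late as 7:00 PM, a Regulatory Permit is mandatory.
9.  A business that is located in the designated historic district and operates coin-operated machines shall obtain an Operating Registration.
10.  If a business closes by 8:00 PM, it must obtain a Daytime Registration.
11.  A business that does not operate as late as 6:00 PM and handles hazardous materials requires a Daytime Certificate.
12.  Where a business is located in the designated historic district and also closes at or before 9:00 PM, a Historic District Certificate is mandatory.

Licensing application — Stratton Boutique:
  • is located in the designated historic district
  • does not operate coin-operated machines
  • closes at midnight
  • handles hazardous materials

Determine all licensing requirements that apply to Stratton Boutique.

Annual Certificate, Trade Permit

1. closes midnight, at/before 2:00 AM; handles hazardous materials → Annual Certificate required.
2. closes midnight, after 11:00 PM → Trade Permit required.
3. does not operate coin-operated machines; is located in the designated historic district → Trade Authorization not required.
4. is located in the designated historic district (not: is located in Zone B); closes midnight, at/before 1:00 AM → Commercial License not required.
5. closes midnight, at/before 1:00 AM → Regulatory License not required.
6. closes midnight, after 11:00 PM → General Business Registration not required.
7. does not operate coin-operated machines → Annual License not required.
8. handles hazardous materials; closes midnight, after 7:00 PM → Regulatory Permit not required.
9. is located in the designated historic district; does not operate coin-operated machines → Operating Registration not required.
10. closes midnight, after 8:00 PM → Daytime Registration not required.
11. closes midnight, after 6:00 PM; handles hazardous materials → Daytime Certificate not required.
12. is located in the designated historic district; closes midnight, after 9:00 PM → Historic District Certificate not required.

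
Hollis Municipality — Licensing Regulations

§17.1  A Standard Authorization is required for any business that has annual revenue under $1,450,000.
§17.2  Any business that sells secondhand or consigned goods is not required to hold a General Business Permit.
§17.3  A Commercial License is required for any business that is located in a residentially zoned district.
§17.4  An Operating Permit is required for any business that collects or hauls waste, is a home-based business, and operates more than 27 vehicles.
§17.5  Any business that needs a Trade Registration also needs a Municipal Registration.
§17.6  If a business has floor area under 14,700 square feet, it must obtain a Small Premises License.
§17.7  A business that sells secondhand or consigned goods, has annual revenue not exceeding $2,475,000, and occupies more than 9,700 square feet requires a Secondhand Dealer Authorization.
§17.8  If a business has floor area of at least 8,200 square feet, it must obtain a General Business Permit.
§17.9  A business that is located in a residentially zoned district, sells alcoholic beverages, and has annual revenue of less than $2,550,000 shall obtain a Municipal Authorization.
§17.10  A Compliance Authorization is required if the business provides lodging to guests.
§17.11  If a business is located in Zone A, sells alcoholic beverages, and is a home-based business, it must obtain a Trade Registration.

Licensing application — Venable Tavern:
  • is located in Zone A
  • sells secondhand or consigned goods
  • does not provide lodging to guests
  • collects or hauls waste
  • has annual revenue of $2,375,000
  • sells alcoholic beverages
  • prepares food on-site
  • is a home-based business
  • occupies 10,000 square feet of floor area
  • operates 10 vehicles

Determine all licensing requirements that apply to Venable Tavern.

Municipal Registration, Secondhand Dealer Authorization, Small Premises License, Trade Registration

§17.1 revenue $2,375,000 ≥ $1,450,000 → Standard Authorization not required.
§17.2 sells secondhand or consigned goods → exempt from General Business Permit.
§17.3 is located in Zone A (not: is located in a residentially zoned district) → Commercial License not required.
§17.4 collects or hauls waste; is a home-based business; vehicles 10 ≤ 27 → Operating Permit not required.
§17.5 Trade Registration is required → Municipal Registration also required.
§17.6 floor area 10,000 square feet < 14,700 square feet → Small Premises License required.
§17.7 sells secondhand or consigned goods; revenue $2,375,000 ≤ $2,475,000; floor area 10,000 square feet > 9,700 square feet → Secondhand Dealer Authorization required.
§17.8 floor area 10,000 square feet ≥ 8,200 square feet → General Business Permit required.
§17.9 is located in Zone A (not: is located in a residentially zoned district); sells alcoholic beverages; revenue $2,375,000 < $2,550,000 → Municipal Authorization not required.
§17.10 does not provide lodging to guests → Compliance Authorization not required.
§17.11 is located in Zone A; sells alcoholic beverages; is a home-based business → Trade Registration required.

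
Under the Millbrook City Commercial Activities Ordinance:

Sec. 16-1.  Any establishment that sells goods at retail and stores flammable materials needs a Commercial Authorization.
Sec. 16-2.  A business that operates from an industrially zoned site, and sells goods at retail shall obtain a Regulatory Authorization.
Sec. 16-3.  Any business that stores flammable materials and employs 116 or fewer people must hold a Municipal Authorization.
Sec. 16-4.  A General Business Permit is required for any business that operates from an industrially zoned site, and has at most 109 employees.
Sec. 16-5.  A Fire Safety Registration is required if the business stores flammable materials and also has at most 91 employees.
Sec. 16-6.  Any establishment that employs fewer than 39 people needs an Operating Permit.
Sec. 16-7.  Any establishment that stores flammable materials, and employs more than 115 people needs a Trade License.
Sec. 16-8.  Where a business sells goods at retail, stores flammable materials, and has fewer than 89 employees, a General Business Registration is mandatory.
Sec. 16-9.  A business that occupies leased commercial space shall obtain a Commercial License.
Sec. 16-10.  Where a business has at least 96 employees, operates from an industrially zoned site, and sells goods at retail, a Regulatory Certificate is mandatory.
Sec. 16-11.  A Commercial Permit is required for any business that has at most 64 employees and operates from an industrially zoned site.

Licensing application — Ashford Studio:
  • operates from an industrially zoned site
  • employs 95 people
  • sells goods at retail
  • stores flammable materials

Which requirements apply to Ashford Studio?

Sec. 16-1. sells goods at retail; stores flammable materials → Commercial Authorization required.
Sec. 16-2. operates from an industrially zoned site; sells goods at retail → Regulatory Authorization required.
Sec. 16-3. stores flammable materials; employees 95 ≤ 116 → Municipal Authorization required.
Sec. 16-4. operates from an industrially zoned site; employees 95 ≤ 109 → General Business Permit required.
Sec. 16-5. stores flammable materials; employees 95 > 91 → Fire Safety Registration not required.
Sec. 16-6. employees 95 ≥ 39 → Operating Permit not required.
Sec. 16-7. stores flammable materials; employees 95 ≤ 115 → Trade License not required.
Sec. 16-8. sells goods at retail; stores flammable materials; employees 95 ≥ 89 → General Business Registration not required.
Sec. 16-9. operates from an industrially zoned site (not: occupies leased commercial space) → Commercial License not required.
Sec. 16-10. employees 95 < 96; operates from an industrially zoned site; sells goods at retail → Regulatory Certificate not required.
Sec. 16-11. employees 95 > 64; operates from an industrially zoned site → Commercial Permit not required.

Commercial Authorization, General Business Permit, Municipal Authorization, Regulatory Authorization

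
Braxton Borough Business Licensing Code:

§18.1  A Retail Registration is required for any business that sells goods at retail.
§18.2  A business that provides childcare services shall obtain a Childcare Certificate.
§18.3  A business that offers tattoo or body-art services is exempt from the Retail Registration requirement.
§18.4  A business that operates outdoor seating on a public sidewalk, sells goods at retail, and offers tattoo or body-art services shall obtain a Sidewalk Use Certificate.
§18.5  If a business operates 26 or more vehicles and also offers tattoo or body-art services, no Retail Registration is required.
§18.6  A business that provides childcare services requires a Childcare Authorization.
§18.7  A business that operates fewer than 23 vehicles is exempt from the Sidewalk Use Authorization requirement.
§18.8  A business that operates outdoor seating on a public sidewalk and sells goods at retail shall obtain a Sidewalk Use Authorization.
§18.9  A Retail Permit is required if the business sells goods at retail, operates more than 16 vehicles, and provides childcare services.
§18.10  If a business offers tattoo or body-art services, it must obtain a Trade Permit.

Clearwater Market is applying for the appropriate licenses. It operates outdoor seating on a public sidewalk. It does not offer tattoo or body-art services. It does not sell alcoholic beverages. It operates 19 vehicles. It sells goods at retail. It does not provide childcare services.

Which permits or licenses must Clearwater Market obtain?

§18.1 sells goods at retail → Retail Registration required.
§18.2 does not provide childcare services → Childcare Certificate not required.
§18.3 does not offer tattoo or body-art services → Retail Registration exemption does not apply.
§18.4 operates outdoor seating on a public sidewalk; sells goods at retail; does not offer tattoo or body-art services → Sidewalk Use Certificate not required.
§18.5 vehicles 19 < 26; does not offer tattoo or body-art services → Retail Registration exemption does not apply.
§18.6 does not provide childcare services → Childcare Authorization not required.
§18.7 vehicles 19 < 23 → exempt from Sidewalk Use Authorization.
§18.8 operates outdoor seating on a public sidewalk; sells goods at retail → Sidewalk Use Authorization required.
§18.9 sells goods at retail; vehicles 19 > 16; does not provide childcare services → Retail Permit not required.
§18.10 does not offer tattoo or body-art services → Trade Permit not required.

Retail Registration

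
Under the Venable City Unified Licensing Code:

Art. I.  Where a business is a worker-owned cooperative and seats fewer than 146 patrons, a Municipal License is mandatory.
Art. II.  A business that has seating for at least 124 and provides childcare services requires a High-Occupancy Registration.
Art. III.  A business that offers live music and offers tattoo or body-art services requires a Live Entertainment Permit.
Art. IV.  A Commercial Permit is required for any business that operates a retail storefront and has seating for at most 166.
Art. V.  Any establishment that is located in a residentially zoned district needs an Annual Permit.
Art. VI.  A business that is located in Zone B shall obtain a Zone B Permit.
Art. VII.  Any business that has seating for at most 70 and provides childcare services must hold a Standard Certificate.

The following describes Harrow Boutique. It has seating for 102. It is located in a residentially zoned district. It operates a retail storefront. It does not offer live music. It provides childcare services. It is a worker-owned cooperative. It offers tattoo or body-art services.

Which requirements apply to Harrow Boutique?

Art. I. is a worker-owned cooperative; seating 102 < 146 → Municipal License required.
Art. II. seating 102 < 124; provides childcare services → High-Occupancy Registration not required.
Art. III. does not offer live music; offers tattoo or body-art services → Live Entertainment Permit not required.
Art. IV. operates a retail storefront; seating 102 ≤ 166 → Commercial Permit required.
Art. V. is located in a residentially zoned district → Annual Permit required.
Art. VI. is located in a residentially zoned district (not: is located in Zone B) → Zone B Permit not required.
Art. VII. seating 102 > 70; provides childcare services → Standard Certificate not required.

Annual Permit, Commercial Permit, Municipal License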